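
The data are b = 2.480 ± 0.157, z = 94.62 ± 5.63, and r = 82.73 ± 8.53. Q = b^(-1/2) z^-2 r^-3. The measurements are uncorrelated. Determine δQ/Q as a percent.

Q is a product of powers, so relative uncertainties combine in quadrature:
  (−½·δb/b)² = (-0.5×0.0633)² = 0.00100;  (-2·δz/z)² = (-2×0.0595)² = 0.0142;  (-3·δr/r)² = (-3×0.103)² = 0.0957
δQ/Q = √(0.111) = 0.333

33.3%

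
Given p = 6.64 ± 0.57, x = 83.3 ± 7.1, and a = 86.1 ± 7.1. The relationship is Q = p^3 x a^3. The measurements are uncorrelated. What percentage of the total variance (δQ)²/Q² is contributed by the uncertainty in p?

(δQ/Q)² = (3·δp/p)² + (1·δx/x)² + (3·δa/a)²
  p term: (3×0.0858)² = 0.0663
  x term: (1×0.0852)² = 0.00726
  a term: (3×0.0825)² = 0.0612
Total = 0.135. Share from p = 0.0663/0.135 = 0.492.

49.2%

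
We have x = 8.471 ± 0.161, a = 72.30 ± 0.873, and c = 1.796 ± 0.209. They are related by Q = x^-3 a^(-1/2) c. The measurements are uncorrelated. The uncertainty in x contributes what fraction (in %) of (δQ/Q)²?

(δQ/Q)² = (-3·δx/x)² + (−½·δa/a)² + (1·δc/c)²
  x term: (-3×0.0190)² = 0.00325
  a term: (-0.5×0.0121)² = 3.64e-05
  c term: (1×0.116)² = 0.0135
Total = 0.0168. Share from x = 0.00325/0.0168 = 0.193.

19.3%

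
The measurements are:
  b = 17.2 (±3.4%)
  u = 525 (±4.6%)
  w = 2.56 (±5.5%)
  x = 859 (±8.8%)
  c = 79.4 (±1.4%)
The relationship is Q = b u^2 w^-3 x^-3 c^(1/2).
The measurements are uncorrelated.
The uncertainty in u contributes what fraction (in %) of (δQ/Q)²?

(δQ/Q)² = (1·δb/b)² + (2·δu/u)² + (-3·δw/w)² + (-3·δx/x)² + (½·δc/c)²
  b term: (1×0.0340)² = 0.00116
  u term: (2×0.0460)² = 0.00846
  w term: (-3×0.0550)² = 0.0272
  x term: (-3×0.0880)² = 0.0697
  c term: (0.5×0.0140)² = 4.9e-05
Total = 0.107. Share from u = 0.00846/0.107 = 0.0794.

7.94%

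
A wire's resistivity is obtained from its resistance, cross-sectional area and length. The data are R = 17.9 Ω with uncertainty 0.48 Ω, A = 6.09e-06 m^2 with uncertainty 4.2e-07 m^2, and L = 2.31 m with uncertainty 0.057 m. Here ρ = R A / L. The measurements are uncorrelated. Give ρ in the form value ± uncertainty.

(4.72 ± 0.368) × 10^-5 Ω·m

For a monomial ρ ∝ R, A, L^-1, fractional errors add in quadrature:
  (1·δR/R)² = (1×0.0268)² = 0.000719;  (1·δA/A)² = (1×0.0690)² = 0.00476;  (-1·δL/L)² = (-1×0.0247)² = 0.000609
δρ/ρ = √(0.00608) = 0.0780
ρ = 4.72e-05 Ω·m, so δρ = 0.0780 × 4.72e-05 = 3.68e-06 Ω·m.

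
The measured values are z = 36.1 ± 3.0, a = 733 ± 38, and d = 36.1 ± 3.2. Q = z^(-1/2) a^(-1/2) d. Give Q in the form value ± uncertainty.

0.222 ± 0.0225

Relative error in a monomial: (δQ/Q)² = Σ (nᵢ · δxᵢ/xᵢ)².
  (−½·δz/z)² = (-0.5×0.0831)² = 0.00173;  (−½·δa/a)² = (-0.5×0.0518)² = 0.000672;  (1·δd/d)² = (1×0.0886)² = 0.00786
δQ/Q = √(0.0103) = 0.101
Q = 0.222, so δQ = 0.101 × 0.222 = 0.0225.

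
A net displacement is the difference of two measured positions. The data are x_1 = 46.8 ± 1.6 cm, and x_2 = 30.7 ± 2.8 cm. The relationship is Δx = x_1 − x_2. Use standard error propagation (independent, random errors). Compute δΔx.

3.22 cm

Sums and differences: (δΔx)² = Σ (cᵢ δxᵢ)².
  (δx_1)² = 2.56;  (δx_2)² = 7.84
δΔx = √(10.4) = 3.22 cm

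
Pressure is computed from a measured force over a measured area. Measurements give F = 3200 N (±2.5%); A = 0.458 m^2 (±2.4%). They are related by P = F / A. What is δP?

242 Pa

Products/powers → add relative errors in quadrature, weighted by exponent:
  (1·δF/F)² = (1×0.0250)² = 0.000625;  (-1·δA/A)² = (-1×0.0240)² = 0.000576
δP/P = √(0.00120) = 0.0347
P = 6990 Pa, so δP = 0.0347 × 6990 = 242 Pa.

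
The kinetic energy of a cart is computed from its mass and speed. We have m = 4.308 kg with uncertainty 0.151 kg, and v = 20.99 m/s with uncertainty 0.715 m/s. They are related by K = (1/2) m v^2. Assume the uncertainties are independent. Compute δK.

72.7 J

Each factor contributes (exponent × relative error)² to (δK/K)²:
  (1·δm/m)² = (1×0.0351)² = 0.00123;  (2·δv/v)² = (2×0.0341)² = 0.00464
δK/K = √(0.00587) = 0.0766
K = 949.0 J, so δK = 0.0766 × 949.0 = 72.7 J.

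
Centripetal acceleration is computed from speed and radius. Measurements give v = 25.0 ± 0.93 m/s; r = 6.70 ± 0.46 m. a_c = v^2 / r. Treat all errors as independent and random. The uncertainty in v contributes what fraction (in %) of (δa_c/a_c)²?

54.0%

(δa_c/a_c)² = (2·δv/v)² + (-1·δr/r)²
  v term: (2×0.0372)² = 0.00554
  r term: (-1×0.0687)² = 0.00471
Total = 0.0102. Share from v = 0.00554/0.0102 = 0.540.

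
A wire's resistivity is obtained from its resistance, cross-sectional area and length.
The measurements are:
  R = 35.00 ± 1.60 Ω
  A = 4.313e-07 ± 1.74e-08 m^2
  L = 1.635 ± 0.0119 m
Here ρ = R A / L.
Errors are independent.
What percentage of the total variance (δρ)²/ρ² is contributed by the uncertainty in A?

43.2%

(δρ/ρ)² = (1·δR/R)² + (1·δA/A)² + (-1·δL/L)²
  R term: (1×0.0457)² = 0.00209
  A term: (1×0.0403)² = 0.00163
  L term: (-1×0.00728)² = 5.3e-05
Total = 0.00377. Share from A = 0.00163/0.00377 = 0.432.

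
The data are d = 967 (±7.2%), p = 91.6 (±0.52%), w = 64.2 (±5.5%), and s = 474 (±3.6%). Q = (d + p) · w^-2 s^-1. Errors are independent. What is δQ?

Let u = d + p = 1060. δu = √(δd² + δp²) = √(4850 + 0.227) = 69.6, so δu/u = 0.0658.
Q is then a monomial in u, w, s:
δQ/Q = √((δu/u)² + (-2·δw/w)² + (-1·δs/s)²) = √(0.00433 + 0.0121 + 0.00130) = 0.133
Q = 0.000542, so δQ = 0.133 × 0.000542 = 7.21e-05.

7.21e-05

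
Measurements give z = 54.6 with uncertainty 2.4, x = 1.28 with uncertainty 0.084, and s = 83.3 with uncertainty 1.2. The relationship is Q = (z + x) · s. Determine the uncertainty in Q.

Let u = z + x = 55.9. δu = √(δz² + δx²) = √(5.76 + 0.00706) = 2.40, so δu/u = 0.0430.
Q is then a monomial in u, s:
δQ/Q = √((δu/u)² + (1·δs/s)²) = √(0.00185 + 0.000208) = 0.0453
Q = 4650, so δQ = 0.0453 × 4650 = 211.

211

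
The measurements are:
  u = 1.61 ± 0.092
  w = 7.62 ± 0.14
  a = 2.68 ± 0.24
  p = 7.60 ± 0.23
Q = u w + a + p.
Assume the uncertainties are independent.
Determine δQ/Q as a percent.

3.58%

Let h = u·w = 12.3. δh/h = √((1·δu/u)² + (1·δw/w)²) = √(0.00327 + 0.000338) = 0.0600, so δh = 0.736.
Q = h + a + p: δQ = √(δh² + δa² + δp²) = √(0.542 + 0.0576 + 0.0529) = 0.808
Q = 22.5, so δQ/Q = 0.808/22.5 = 0.0358.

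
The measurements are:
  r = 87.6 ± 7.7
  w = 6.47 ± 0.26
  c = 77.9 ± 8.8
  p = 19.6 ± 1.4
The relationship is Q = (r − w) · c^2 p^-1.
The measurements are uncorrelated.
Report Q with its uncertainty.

Let u = r − w = 81.1. δu = √(δr² + δw²) = √(59.3 + 0.0676) = 7.70, so δu/u = 0.0950.
Q is then a monomial in u, c, p:
δQ/Q = √((δu/u)² + (2·δc/c)² + (-1·δp/p)²) = √(0.00902 + 0.0510 + 0.00510) = 0.255
Q = 25100, so δQ = 0.255 × 25100 = 6410.

25100 ± 6410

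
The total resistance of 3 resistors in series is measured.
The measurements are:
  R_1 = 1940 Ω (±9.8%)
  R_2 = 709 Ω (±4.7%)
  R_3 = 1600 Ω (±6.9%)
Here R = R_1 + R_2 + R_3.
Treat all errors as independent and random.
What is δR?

222 Ω

For a sum/difference, combine absolute errors in quadrature:
  (δR_1)² = 36100;  (δR_2)² = 1110;  (δR_3)² = 12200
δR = √(49400) = 222 Ω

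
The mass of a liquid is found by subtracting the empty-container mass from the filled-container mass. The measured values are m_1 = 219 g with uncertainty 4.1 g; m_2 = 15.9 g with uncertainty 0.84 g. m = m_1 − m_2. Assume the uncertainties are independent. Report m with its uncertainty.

Absolute uncertainties add in quadrature for a linear combination:
  (δm_1)² = 16.8;  (δm_2)² = 0.706
δm = √(17.5) = 4.19 g
m = 203 g.

203 ± 4.19 g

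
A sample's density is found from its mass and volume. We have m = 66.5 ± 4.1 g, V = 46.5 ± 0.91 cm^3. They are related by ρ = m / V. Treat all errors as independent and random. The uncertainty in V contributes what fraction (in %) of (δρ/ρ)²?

9.15%

(δρ/ρ)² = (1·δm/m)² + (-1·δV/V)²
  m term: (1×0.0617)² = 0.00380
  V term: (-1×0.0196)² = 0.000383
Total = 0.00418. Share from V = 0.000383/0.00418 = 0.0915.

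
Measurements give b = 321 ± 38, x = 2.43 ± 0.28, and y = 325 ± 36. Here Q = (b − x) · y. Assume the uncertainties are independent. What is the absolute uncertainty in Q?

16900

Let u = b − x = 319. δu = √(δb² + δx²) = √(1440 + 0.0784) = 38.0, so δu/u = 0.119.
Q is then a monomial in u, y:
δQ/Q = √((δu/u)² + (1·δy/y)²) = √(0.0142 + 0.0123) = 0.163
Q = 1.04e+05, so δQ = 0.163 × 1.04e+05 = 16900.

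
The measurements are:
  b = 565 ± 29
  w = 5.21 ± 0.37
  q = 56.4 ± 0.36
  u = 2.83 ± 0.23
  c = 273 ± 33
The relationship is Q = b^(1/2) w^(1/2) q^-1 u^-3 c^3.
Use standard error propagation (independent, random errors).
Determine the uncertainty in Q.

3.79e+05

Each factor contributes (exponent × relative error)² to (δQ/Q)²:
  (½·δb/b)² = (0.5×0.0513)² = 0.000659;  (½·δw/w)² = (0.5×0.0710)² = 0.00126;  (-1·δq/q)² = (-1×0.00638)² = 4.07e-05;  (-3·δu/u)² = (-3×0.0813)² = 0.0594;  (3·δc/c)² = (3×0.121)² = 0.132
δQ/Q = √(0.193) = 0.439
Q = 8.64e+05, so δQ = 0.439 × 8.64e+05 = 3.79e+05.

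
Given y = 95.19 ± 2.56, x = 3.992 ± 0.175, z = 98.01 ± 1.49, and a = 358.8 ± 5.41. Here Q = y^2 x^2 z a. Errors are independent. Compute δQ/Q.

Q is a product of powers, so relative uncertainties combine in quadrature:
  (2·δy/y)² = (2×0.0269)² = 0.00289;  (2·δx/x)² = (2×0.0438)² = 0.00769;  (1·δz/z)² = (1×0.0152)² = 0.000231;  (1·δa/a)² = (1×0.0151)² = 0.000227
δQ/Q = √(0.0110) = 0.105

0.105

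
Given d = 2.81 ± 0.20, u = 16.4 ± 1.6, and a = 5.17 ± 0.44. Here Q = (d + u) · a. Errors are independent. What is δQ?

Let w = d + u = 19.2. δw = √(δd² + δu²) = √(0.0400 + 2.56) = 1.61, so δw/w = 0.0839.
Q is then a monomial in w, a:
δQ/Q = √((δw/w)² + (1·δa/a)²) = √(0.00705 + 0.00724) = 0.120
Q = 99.3, so δQ = 0.120 × 99.3 = 11.9.

11.9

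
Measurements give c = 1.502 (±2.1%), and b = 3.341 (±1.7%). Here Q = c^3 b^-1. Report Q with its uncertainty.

For a monomial Q ∝ c^3, b^-1, fractional errors add in quadrature:
  (3·δc/c)² = (3×0.0210)² = 0.00397;  (-1·δb/b)² = (-1×0.0170)² = 0.000289
δQ/Q = √(0.00426) = 0.0653
Q = 1.014, so δQ = 0.0653 × 1.014 = 0.0662.

1.014 ± 0.0662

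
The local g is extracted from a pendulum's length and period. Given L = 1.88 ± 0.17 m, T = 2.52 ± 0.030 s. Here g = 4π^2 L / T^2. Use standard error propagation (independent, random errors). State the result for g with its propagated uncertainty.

11.7 ± 1.09 m/s^2

Since g is a product/quotient, work with relative uncertainties:
  (1·δL/L)² = (1×0.0904)² = 0.00818;  (-2·δT/T)² = (-2×0.0119)² = 0.000567
δg/g = √(0.00874) = 0.0935
g = 11.7 m/s^2, so δg = 0.0935 × 11.7 = 1.09 m/s^2.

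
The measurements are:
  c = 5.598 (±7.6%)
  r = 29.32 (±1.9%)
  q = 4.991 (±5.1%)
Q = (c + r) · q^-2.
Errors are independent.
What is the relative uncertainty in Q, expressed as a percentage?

10.4%

Let u = c + r = 34.92. δu = √(δc² + δr²) = √(0.181 + 0.310) = 0.701, so δu/u = 0.0201.
Q is then a monomial in u, q:
δQ/Q = √((δu/u)² + (-2·δq/q)²) = √(0.000403 + 0.0104) = 0.104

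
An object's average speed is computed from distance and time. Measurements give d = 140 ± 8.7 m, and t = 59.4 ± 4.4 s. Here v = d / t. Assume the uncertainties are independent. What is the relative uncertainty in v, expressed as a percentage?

9.67%

v is a product of powers, so relative uncertainties combine in quadrature:
  (1·δd/d)² = (1×0.0621)² = 0.00386;  (-1·δt/t)² = (-1×0.0741)² = 0.00549
δv/v = √(0.00935) = 0.0967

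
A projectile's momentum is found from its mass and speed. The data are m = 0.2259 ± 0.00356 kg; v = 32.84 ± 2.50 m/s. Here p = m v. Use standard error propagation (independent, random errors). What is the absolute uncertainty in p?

0.577 kg·m/s

Each factor contributes (exponent × relative error)² to (δp/p)²:
  (1·δm/m)² = (1×0.0158)² = 0.000248;  (1·δv/v)² = (1×0.0761)² = 0.00580
δp/p = √(0.00604) = 0.0777
p = 7.419 kg·m/s, so δp = 0.0777 × 7.419 = 0.577 kg·m/s.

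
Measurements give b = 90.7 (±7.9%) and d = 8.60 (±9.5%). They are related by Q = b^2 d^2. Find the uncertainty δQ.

For a monomial Q ∝ b^2, d^2, fractional errors add in quadrature:
  (2·δb/b)² = (2×0.0790)² = 0.0250;  (2·δd/d)² = (2×0.0950)² = 0.0361
δQ/Q = √(0.0611) = 0.247
Q = 6.08e+05, so δQ = 0.247 × 6.08e+05 = 1.5e+05.

1.5e+05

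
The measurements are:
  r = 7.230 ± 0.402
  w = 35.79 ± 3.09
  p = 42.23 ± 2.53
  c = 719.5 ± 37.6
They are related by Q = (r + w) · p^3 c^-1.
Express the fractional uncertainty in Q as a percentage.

20.1%

Let u = r + w = 43.02. δu = √(δr² + δw²) = √(0.162 + 9.55) = 3.12, so δu/u = 0.0724.
Q is then a monomial in u, p, c:
δQ/Q = √((δu/u)² + (3·δp/p)² + (-1·δc/c)²) = √(0.00525 + 0.0323 + 0.00273) = 0.201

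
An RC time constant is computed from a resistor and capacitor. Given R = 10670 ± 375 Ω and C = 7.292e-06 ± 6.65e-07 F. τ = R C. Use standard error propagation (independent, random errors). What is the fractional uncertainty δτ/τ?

0.0977

Relative error in a monomial: (δτ/τ)² = Σ (nᵢ · δxᵢ/xᵢ)².
  (1·δR/R)² = (1×0.0351)² = 0.00124;  (1·δC/C)² = (1×0.0912)² = 0.00832
δτ/τ = √(0.00955) = 0.0977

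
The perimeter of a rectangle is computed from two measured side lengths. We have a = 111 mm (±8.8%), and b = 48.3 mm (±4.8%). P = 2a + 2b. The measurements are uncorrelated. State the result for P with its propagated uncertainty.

319 ± 20.1 mm

For a sum/difference, combine absolute errors in quadrature:
  (2·δa)² = 382;  (2·δb)² = 21.5
δP = √(403) = 20.1 mm
P = 319 mm.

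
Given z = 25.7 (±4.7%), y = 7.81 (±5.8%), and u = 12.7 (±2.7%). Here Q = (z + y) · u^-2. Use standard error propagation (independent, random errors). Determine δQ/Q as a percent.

6.63%

Let w = z + y = 33.5. δw = √(δz² + δy²) = √(1.46 + 0.205) = 1.29, so δw/w = 0.0385.
Q is then a monomial in w, u:
δQ/Q = √((δw/w)² + (-2·δu/u)²) = √(0.00148 + 0.00292) = 0.0663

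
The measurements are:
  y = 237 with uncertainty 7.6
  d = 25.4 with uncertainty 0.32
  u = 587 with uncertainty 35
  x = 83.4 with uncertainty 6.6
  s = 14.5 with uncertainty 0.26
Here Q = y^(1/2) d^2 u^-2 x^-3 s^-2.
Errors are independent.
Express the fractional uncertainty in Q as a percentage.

Since Q is a product/quotient, work with relative uncertainties:
  (½·δy/y)² = (0.5×0.0321)² = 0.000257;  (2·δd/d)² = (2×0.0126)² = 0.000635;  (-2·δu/u)² = (-2×0.0596)² = 0.0142;  (-3·δx/x)² = (-3×0.0791)² = 0.0564;  (-2·δs/s)² = (-2×0.0179)² = 0.00129
δQ/Q = √(0.0728) = 0.270

27.0%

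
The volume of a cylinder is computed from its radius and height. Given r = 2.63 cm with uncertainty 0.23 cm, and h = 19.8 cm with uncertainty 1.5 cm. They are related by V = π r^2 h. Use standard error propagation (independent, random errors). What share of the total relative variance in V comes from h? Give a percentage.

(δV/V)² = (2·δr/r)² + (1·δh/h)²
  r term: (2×0.0875)² = 0.0306
  h term: (1×0.0758)² = 0.00574
Total = 0.0363. Share from h = 0.00574/0.0363 = 0.158.

15.8%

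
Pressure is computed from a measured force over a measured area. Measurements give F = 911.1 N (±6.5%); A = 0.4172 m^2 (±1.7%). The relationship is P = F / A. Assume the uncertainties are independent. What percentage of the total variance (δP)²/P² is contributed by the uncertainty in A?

6.40%

(δP/P)² = (1·δF/F)² + (-1·δA/A)²
  F term: (1×0.0650)² = 0.00423
  A term: (-1×0.0170)² = 0.000289
Total = 0.00451. Share from A = 0.000289/0.00451 = 0.0640.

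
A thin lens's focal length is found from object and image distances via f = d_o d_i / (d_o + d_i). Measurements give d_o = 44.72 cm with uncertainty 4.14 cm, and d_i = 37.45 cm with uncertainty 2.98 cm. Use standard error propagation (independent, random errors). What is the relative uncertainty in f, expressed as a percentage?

∂f/∂d_o = (d_i/(d_o+d_i))² = 0.208;  ∂f/∂d_i = (d_o/(d_o+d_i))² = 0.296
δf = √((∂f/∂d_o · δd_o)² + (∂f/∂d_i · δd_i)²) = √(0.740 + 0.779) = 1.23 cm
f = 20.38 cm, so δf/f = 1.23/20.38 = 0.0605.

6.05%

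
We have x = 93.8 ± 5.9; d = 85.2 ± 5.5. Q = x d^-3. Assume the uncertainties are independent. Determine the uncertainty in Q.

3.09e-05

Products/powers → add relative errors in quadrature, weighted by exponent:
  (1·δx/x)² = (1×0.0629)² = 0.00396;  (-3·δd/d)² = (-3×0.0646)² = 0.0375
δQ/Q = √(0.0415) = 0.204
Q = 0.000152, so δQ = 0.204 × 0.000152 = 3.09e-05.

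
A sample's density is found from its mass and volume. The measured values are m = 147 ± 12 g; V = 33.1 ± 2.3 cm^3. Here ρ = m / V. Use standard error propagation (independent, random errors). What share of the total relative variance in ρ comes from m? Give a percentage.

(δρ/ρ)² = (1·δm/m)² + (-1·δV/V)²
  m term: (1×0.0816)² = 0.00666
  V term: (-1×0.0695)² = 0.00483
Total = 0.0115. Share from m = 0.00666/0.0115 = 0.580.

58.0%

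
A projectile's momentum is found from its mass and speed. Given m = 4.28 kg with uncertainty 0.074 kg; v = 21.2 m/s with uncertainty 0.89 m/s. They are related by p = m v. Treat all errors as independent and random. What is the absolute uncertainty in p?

4.12 kg·m/s

Relative error in a monomial: (δp/p)² = Σ (nᵢ · δxᵢ/xᵢ)².
  (1·δm/m)² = (1×0.0173)² = 0.000299;  (1·δv/v)² = (1×0.0420)² = 0.00176
δp/p = √(0.00206) = 0.0454
p = 90.7 kg·m/s, so δp = 0.0454 × 90.7 = 4.12 kg·m/s.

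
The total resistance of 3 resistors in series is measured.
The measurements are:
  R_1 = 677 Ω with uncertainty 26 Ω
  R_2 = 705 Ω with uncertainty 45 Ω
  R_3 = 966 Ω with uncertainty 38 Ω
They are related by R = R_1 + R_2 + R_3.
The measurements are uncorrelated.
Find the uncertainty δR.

64.4 Ω

Each term contributes (cᵢ δxᵢ)² to (δR)²:
  (δR_1)² = 676;  (δR_2)² = 2020;  (δR_3)² = 1440
δR = √(4140) = 64.4 Ω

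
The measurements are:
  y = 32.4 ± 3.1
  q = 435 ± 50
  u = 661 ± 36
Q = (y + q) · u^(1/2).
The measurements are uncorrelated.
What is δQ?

1330

Let w = y + q = 467. δw = √(δy² + δq²) = √(9.61 + 2500) = 50.1, so δw/w = 0.107.
Q is then a monomial in w, u:
δQ/Q = √((δw/w)² + (½·δu/u)²) = √(0.0115 + 0.000742) = 0.111
Q = 12000, so δQ = 0.111 × 12000 = 1330.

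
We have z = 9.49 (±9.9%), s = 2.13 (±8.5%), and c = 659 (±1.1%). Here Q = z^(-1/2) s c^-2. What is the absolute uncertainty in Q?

1.6e-07

Relative error in a monomial: (δQ/Q)² = Σ (nᵢ · δxᵢ/xᵢ)².
  (−½·δz/z)² = (-0.5×0.0990)² = 0.00245;  (1·δs/s)² = (1×0.0850)² = 0.00723;  (-2·δc/c)² = (-2×0.0110)² = 0.000484
δQ/Q = √(0.0102) = 0.101
Q = 1.59e-06, so δQ = 0.101 × 1.59e-06 = 1.6e-07.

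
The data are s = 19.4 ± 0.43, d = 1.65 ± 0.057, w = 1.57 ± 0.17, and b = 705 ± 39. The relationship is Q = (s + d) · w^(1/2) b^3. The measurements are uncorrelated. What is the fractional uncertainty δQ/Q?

0.176

Let u = s + d = 21.0. δu = √(δs² + δd²) = √(0.185 + 0.00325) = 0.434, so δu/u = 0.0206.
Q is then a monomial in u, w, b:
δQ/Q = √((δu/u)² + (½·δw/w)² + (3·δb/b)²) = √(0.000425 + 0.00293 + 0.0275) = 0.176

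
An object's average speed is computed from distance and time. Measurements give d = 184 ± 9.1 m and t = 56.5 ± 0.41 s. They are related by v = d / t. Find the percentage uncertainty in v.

Relative error in a monomial: (δv/v)² = Σ (nᵢ · δxᵢ/xᵢ)².
  (1·δd/d)² = (1×0.0495)² = 0.00245;  (-1·δt/t)² = (-1×0.00726)² = 5.27e-05
δv/v = √(0.00250) = 0.0500

5.00%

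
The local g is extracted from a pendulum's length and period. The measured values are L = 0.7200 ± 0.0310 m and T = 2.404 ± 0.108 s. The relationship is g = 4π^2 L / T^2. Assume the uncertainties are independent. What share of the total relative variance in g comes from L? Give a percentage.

(δg/g)² = (1·δL/L)² + (-2·δT/T)²
  L term: (1×0.0431)² = 0.00185
  T term: (-2×0.0449)² = 0.00807
Total = 0.00993. Share from L = 0.00185/0.00993 = 0.187.

18.7%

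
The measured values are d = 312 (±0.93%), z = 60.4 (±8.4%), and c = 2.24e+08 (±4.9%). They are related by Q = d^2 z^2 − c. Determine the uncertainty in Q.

6.1e+07

Let p = d^2·z^2 = 3.55e+08. δp/p = √((2·δd/d)² + (2·δz/z)²) = √(0.000346 + 0.0282) = 0.169, so δp = 6e+07.
Q = p − c: δQ = √(δp² + δc²) = √(3.6e+15 + 1.2e+14) = 6.1e+07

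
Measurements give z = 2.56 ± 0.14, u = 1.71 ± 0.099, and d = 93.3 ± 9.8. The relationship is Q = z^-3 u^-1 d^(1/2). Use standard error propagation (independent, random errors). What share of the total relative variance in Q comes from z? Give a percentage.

81.5%

(δQ/Q)² = (-3·δz/z)² + (-1·δu/u)² + (½·δd/d)²
  z term: (-3×0.0547)² = 0.0269
  u term: (-1×0.0579)² = 0.00335
  d term: (0.5×0.105)² = 0.00276
Total = 0.0330. Share from z = 0.0269/0.0330 = 0.815.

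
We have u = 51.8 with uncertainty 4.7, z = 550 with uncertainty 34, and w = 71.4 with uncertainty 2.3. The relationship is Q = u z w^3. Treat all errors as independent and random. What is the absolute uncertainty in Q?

For a monomial Q ∝ u, z, w^3, fractional errors add in quadrature:
  (1·δu/u)² = (1×0.0907)² = 0.00823;  (1·δz/z)² = (1×0.0618)² = 0.00382;  (3·δw/w)² = (3×0.0322)² = 0.00934
δQ/Q = √(0.0214) = 0.146
Q = 1.04e+10, so δQ = 0.146 × 1.04e+10 = 1.52e+09.

1.52e+09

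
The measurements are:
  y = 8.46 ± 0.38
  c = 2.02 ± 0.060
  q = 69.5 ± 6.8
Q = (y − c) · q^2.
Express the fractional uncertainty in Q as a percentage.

Let u = y − c = 6.44. δu = √(δy² + δc²) = √(0.144 + 0.00360) = 0.385, so δu/u = 0.0597.
Q is then a monomial in u, q:
δQ/Q = √((δu/u)² + (2·δq/q)²) = √(0.00357 + 0.0383) = 0.205

20.5%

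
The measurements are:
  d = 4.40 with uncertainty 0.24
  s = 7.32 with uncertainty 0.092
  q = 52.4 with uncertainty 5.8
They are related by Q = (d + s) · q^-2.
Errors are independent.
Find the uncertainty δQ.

Let u = d + s = 11.7. δu = √(δd² + δs²) = √(0.0576 + 0.00846) = 0.257, so δu/u = 0.0219.
Q is then a monomial in u, q:
δQ/Q = √((δu/u)² + (-2·δq/q)²) = √(0.000481 + 0.0490) = 0.222
Q = 0.00427, so δQ = 0.222 × 0.00427 = 0.000950.

0.000950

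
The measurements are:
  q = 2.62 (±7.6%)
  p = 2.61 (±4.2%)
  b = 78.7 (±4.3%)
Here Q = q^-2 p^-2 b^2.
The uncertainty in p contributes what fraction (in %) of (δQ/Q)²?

18.8%

(δQ/Q)² = (-2·δq/q)² + (-2·δp/p)² + (2·δb/b)²
  q term: (-2×0.0760)² = 0.0231
  p term: (-2×0.0420)² = 0.00706
  b term: (2×0.0430)² = 0.00740
Total = 0.0376. Share from p = 0.00706/0.0376 = 0.188.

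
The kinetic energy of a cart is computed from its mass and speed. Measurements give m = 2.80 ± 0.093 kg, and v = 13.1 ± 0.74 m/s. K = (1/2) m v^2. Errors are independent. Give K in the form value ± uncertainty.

For a monomial K ∝ m, v^2, fractional errors add in quadrature:
  (1·δm/m)² = (1×0.0332)² = 0.00110;  (2·δv/v)² = (2×0.0565)² = 0.0128
δK/K = √(0.0139) = 0.118
K = 240 J, so δK = 0.118 × 240 = 28.3 J.

240 ± 28.3 J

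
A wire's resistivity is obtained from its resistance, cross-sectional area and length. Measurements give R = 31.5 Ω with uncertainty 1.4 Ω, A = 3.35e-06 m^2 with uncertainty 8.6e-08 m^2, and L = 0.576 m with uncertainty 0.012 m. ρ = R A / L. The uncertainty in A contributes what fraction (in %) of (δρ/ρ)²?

21.5%

(δρ/ρ)² = (1·δR/R)² + (1·δA/A)² + (-1·δL/L)²
  R term: (1×0.0444)² = 0.00198
  A term: (1×0.0257)² = 0.000659
  L term: (-1×0.0208)² = 0.000434
Total = 0.00307. Share from A = 0.000659/0.00307 = 0.215.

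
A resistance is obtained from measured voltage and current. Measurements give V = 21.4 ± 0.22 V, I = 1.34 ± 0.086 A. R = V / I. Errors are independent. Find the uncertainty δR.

Relative error in a monomial: (δR/R)² = Σ (nᵢ · δxᵢ/xᵢ)².
  (1·δV/V)² = (1×0.0103)² = 0.000106;  (-1·δI/I)² = (-1×0.0642)² = 0.00412
δR/R = √(0.00422) = 0.0650
R = 16.0 Ω, so δR = 0.0650 × 16.0 = 1.04 Ω.

1.04 Ω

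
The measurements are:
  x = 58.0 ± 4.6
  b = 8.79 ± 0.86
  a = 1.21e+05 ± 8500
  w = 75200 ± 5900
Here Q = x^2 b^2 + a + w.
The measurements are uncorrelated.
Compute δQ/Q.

0.145

Let p = x^2·b^2 = 2.6e+05. δp/p = √((2·δx/x)² + (2·δb/b)²) = √(0.0252 + 0.0383) = 0.252, so δp = 65500.
Q = p + a + w: δQ = √(δp² + δa² + δw²) = √(4.29e+09 + 7.22e+07 + 3.48e+07) = 66300
Q = 4.56e+05, so δQ/Q = 66300/4.56e+05 = 0.145.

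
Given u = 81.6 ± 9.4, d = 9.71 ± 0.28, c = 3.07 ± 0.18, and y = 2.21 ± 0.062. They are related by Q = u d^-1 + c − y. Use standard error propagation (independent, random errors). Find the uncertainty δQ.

1.02

Let p = u·d^-1 = 8.40. δp/p = √((1·δu/u)² + (-1·δd/d)²) = √(0.0133 + 0.000832) = 0.119, so δp = 0.998.
Q = p + c − y: δQ = √(δp² + δc² + δy²) = √(0.996 + 0.0324 + 0.00384) = 1.02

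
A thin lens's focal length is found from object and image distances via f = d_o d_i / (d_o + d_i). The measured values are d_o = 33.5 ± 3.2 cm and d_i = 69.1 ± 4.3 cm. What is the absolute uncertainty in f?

∂f/∂d_o = (d_i/(d_o+d_i))² = 0.454;  ∂f/∂d_i = (d_o/(d_o+d_i))² = 0.107
δf = √((∂f/∂d_o · δd_o)² + (∂f/∂d_i · δd_i)²) = √(2.11 + 0.210) = 1.52 cm

1.52 cm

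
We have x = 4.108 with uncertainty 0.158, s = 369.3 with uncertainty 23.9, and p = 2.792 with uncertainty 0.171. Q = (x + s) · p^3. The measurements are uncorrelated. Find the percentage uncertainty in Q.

19.5%

Let u = x + s = 373.4. δu = √(δx² + δs²) = √(0.0250 + 571) = 23.9, so δu/u = 0.0640.
Q is then a monomial in u, p:
δQ/Q = √((δu/u)² + (3·δp/p)²) = √(0.00410 + 0.0338) = 0.195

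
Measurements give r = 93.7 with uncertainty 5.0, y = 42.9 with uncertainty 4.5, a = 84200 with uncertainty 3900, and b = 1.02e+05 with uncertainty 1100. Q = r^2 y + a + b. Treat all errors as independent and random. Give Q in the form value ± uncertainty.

Let p = r^2·y = 3.77e+05. δp/p = √((2·δr/r)² + (1·δy/y)²) = √(0.0114 + 0.0110) = 0.150, so δp = 56400.
Q = p + a + b: δQ = √(δp² + δa² + δb²) = √(3.18e+09 + 1.52e+07 + 1.21e+06) = 56500
Q = 5.63e+05.

(5.63 ± 0.565) × 10^5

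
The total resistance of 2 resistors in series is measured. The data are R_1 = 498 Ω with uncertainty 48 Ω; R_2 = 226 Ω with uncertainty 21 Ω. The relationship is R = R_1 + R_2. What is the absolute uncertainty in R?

52.4 Ω

Each term contributes (cᵢ δxᵢ)² to (δR)²:
  (δR_1)² = 2300;  (δR_2)² = 441
δR = √(2740) = 52.4 Ω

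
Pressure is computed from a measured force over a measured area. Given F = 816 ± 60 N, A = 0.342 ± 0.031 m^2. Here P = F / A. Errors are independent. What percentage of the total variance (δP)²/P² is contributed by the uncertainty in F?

(δP/P)² = (1·δF/F)² + (-1·δA/A)²
  F term: (1×0.0735)² = 0.00541
  A term: (-1×0.0906)² = 0.00822
Total = 0.0136. Share from F = 0.00541/0.0136 = 0.397.

39.7%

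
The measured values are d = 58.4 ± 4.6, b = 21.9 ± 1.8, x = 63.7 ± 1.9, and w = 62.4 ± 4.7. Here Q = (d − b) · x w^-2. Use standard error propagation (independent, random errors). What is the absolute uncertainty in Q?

Let u = d − b = 36.5. δu = √(δd² + δb²) = √(21.2 + 3.24) = 4.94, so δu/u = 0.135.
Q is then a monomial in u, x, w:
δQ/Q = √((δu/u)² + (1·δx/x)² + (-2·δw/w)²) = √(0.0183 + 0.000890 + 0.0227) = 0.205
Q = 0.597, so δQ = 0.205 × 0.597 = 0.122.

0.122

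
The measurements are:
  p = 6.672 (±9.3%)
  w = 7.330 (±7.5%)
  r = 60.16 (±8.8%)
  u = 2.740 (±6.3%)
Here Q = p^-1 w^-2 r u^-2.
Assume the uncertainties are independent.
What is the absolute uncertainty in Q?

Each factor contributes (exponent × relative error)² to (δQ/Q)²:
  (-1·δp/p)² = (-1×0.0930)² = 0.00865;  (-2·δw/w)² = (-2×0.0750)² = 0.0225;  (1·δr/r)² = (1×0.0880)² = 0.00774;  (-2·δu/u)² = (-2×0.0630)² = 0.0159
δQ/Q = √(0.0548) = 0.234
Q = 0.02235, so δQ = 0.234 × 0.02235 = 0.00523.

0.00523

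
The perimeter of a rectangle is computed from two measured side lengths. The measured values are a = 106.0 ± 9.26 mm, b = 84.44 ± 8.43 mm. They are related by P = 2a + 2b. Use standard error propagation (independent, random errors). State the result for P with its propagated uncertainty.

380.9 ± 25.0 mm

Absolute uncertainties add in quadrature for a linear combination:
  (2·δa)² = 343;  (2·δb)² = 284
δP = √(627) = 25.0 mm
P = 380.9 mm.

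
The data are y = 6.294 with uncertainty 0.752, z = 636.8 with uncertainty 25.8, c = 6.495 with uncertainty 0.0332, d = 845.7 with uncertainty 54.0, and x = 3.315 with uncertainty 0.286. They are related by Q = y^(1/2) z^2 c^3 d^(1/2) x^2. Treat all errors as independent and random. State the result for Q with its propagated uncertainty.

(8.908 ± 1.81) × 10^10

Since Q is a product/quotient, work with relative uncertainties:
  (½·δy/y)² = (0.5×0.119)² = 0.00357;  (2·δz/z)² = (2×0.0405)² = 0.00657;  (3·δc/c)² = (3×0.00511)² = 0.000235;  (½·δd/d)² = (0.5×0.0639)² = 0.00102;  (2·δx/x)² = (2×0.0863)² = 0.0298
δQ/Q = √(0.0412) = 0.203
Q = 8.908e+10, so δQ = 0.203 × 8.908e+10 = 1.81e+10.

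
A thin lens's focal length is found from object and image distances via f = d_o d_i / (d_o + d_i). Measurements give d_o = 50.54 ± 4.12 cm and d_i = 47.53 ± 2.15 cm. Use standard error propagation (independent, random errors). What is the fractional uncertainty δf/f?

0.0459

∂f/∂d_o = (d_i/(d_o+d_i))² = 0.235;  ∂f/∂d_i = (d_o/(d_o+d_i))² = 0.266
δf = √((∂f/∂d_o · δd_o)² + (∂f/∂d_i · δd_i)²) = √(0.937 + 0.326) = 1.12 cm
f = 24.49 cm, so δf/f = 1.12/24.49 = 0.0459.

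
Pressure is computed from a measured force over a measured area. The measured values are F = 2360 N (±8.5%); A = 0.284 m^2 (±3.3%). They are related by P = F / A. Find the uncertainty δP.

758 Pa

Each factor contributes (exponent × relative error)² to (δP/P)²:
  (1·δF/F)² = (1×0.0850)² = 0.00723;  (-1·δA/A)² = (-1×0.0330)² = 0.00109
δP/P = √(0.00831) = 0.0912
P = 8310 Pa, so δP = 0.0912 × 8310 = 758 Pa.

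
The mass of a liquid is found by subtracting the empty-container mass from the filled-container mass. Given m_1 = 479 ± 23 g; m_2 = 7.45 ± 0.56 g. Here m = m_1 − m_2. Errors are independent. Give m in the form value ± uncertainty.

For a sum/difference, combine absolute errors in quadrature:
  (δm_1)² = 529;  (δm_2)² = 0.314
δm = √(529) = 23.0 g
m = 472 g.

472 ± 23.0 g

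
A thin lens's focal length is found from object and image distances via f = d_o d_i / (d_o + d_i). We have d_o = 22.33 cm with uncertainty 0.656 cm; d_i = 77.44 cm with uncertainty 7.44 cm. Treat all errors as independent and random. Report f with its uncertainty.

17.33 ± 0.543 cm

∂f/∂d_o = (d_i/(d_o+d_i))² = 0.602;  ∂f/∂d_i = (d_o/(d_o+d_i))² = 0.0501
δf = √((∂f/∂d_o · δd_o)² + (∂f/∂d_i · δd_i)²) = √(0.156 + 0.139) = 0.543 cm
f = 17.33 cm.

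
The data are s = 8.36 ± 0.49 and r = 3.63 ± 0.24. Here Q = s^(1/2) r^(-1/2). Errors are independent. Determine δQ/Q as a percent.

4.42%

Relative error in a monomial: (δQ/Q)² = Σ (nᵢ · δxᵢ/xᵢ)².
  (½·δs/s)² = (0.5×0.0586)² = 0.000859;  (−½·δr/r)² = (-0.5×0.0661)² = 0.00109
δQ/Q = √(0.00195) = 0.0442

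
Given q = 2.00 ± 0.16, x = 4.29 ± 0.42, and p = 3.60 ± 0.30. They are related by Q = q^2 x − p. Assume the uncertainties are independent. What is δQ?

Let w = q^2·x = 17.2. δw/w = √((2·δq/q)² + (1·δx/x)²) = √(0.0256 + 0.00958) = 0.188, so δw = 3.22.
Q = w − p: δQ = √(δw² + δp²) = √(10.4 + 0.0900) = 3.23

3.23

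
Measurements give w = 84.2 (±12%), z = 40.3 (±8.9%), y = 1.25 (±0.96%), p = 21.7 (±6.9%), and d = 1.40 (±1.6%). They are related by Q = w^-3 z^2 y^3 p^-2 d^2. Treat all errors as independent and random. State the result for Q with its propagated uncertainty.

(2.21 ± 0.944) × 10^-5

Since Q is a product/quotient, work with relative uncertainties:
  (-3·δw/w)² = (-3×0.120)² = 0.130;  (2·δz/z)² = (2×0.0890)² = 0.0317;  (3·δy/y)² = (3×0.00960)² = 0.000829;  (-2·δp/p)² = (-2×0.0690)² = 0.0190;  (2·δd/d)² = (2×0.0160)² = 0.00102
δQ/Q = √(0.182) = 0.427
Q = 2.21e-05, so δQ = 0.427 × 2.21e-05 = 9.44e-06.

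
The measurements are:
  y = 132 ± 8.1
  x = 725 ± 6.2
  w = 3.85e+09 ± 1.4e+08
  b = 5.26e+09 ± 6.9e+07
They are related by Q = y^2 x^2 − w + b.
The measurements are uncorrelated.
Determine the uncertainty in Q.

Let p = y^2·x^2 = 9.16e+09. δp/p = √((2·δy/y)² + (2·δx/x)²) = √(0.0151 + 0.000293) = 0.124, so δp = 1.13e+09.
Q = p − w + b: δQ = √(δp² + δw² + δb²) = √(1.29e+18 + 1.96e+16 + 4.76e+15) = 1.15e+09

1.15e+09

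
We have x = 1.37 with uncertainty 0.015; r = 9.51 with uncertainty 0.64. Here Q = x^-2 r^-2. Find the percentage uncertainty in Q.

Q is a product of powers, so relative uncertainties combine in quadrature:
  (-2·δx/x)² = (-2×0.0109)² = 0.000480;  (-2·δr/r)² = (-2×0.0673)² = 0.0181
δQ/Q = √(0.0186) = 0.136

13.6%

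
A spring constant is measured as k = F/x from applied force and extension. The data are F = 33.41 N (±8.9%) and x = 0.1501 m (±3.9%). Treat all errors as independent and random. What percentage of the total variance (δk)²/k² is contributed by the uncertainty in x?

(δk/k)² = (1·δF/F)² + (-1·δx/x)²
  F term: (1×0.0890)² = 0.00792
  x term: (-1×0.0390)² = 0.00152
Total = 0.00944. Share from x = 0.00152/0.00944 = 0.161.

16.1%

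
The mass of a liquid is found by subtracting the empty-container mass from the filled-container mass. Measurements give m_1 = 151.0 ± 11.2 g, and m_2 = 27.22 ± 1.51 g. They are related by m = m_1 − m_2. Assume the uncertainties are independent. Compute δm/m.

0.0913

m is a linear combination, so absolute uncertainties add in quadrature:
  (δm_1)² = 125;  (δm_2)² = 2.28
δm = √(128) = 11.3 g
m = 123.8 g, so δm/m = 11.3/123.8 = 0.0913.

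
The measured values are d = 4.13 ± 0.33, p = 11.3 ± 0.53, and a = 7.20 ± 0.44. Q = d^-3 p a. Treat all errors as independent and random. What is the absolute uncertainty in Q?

Since Q is a product/quotient, work with relative uncertainties:
  (-3·δd/d)² = (-3×0.0799)² = 0.0575;  (1·δp/p)² = (1×0.0469)² = 0.00220;  (1·δa/a)² = (1×0.0611)² = 0.00373
δQ/Q = √(0.0634) = 0.252
Q = 1.15, so δQ = 0.252 × 1.15 = 0.291.

0.291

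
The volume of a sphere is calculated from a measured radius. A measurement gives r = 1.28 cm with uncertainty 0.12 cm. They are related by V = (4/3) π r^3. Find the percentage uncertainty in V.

V ∝ r^3, so δV/V = |3| · δr/r = 3 × 0.0938 = 0.281.

28.1%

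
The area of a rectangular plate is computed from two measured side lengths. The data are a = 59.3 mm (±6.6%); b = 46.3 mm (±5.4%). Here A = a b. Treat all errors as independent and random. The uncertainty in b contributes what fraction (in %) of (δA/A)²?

(δA/A)² = (1·δa/a)² + (1·δb/b)²
  a term: (1×0.0660)² = 0.00436
  b term: (1×0.0540)² = 0.00292
Total = 0.00727. Share from b = 0.00292/0.00727 = 0.401.

40.1%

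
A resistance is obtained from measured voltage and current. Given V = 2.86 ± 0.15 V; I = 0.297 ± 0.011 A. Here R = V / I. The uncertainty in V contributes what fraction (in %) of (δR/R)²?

66.7%

(δR/R)² = (1·δV/V)² + (-1·δI/I)²
  V term: (1×0.0524)² = 0.00275
  I term: (-1×0.0370)² = 0.00137
Total = 0.00412. Share from V = 0.00275/0.00412 = 0.667.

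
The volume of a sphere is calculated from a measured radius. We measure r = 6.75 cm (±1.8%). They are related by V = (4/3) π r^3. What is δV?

69.6 cm^3

Since V is a product/quotient, work with relative uncertainties:
  (3·δr/r)² = (3×0.0180)² = 0.00292
δV/V = √(0.00292) = 0.0540
V = 1290 cm^3, so δV = 0.0540 × 1290 = 69.6 cm^3.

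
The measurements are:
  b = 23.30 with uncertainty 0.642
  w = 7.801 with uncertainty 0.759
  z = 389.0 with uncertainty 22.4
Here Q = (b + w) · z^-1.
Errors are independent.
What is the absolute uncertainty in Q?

0.00527

Let u = b + w = 31.10. δu = √(δb² + δw²) = √(0.412 + 0.576) = 0.994, so δu/u = 0.0320.
Q is then a monomial in u, z:
δQ/Q = √((δu/u)² + (-1·δz/z)²) = √(0.00102 + 0.00332) = 0.0659
Q = 0.07995, so δQ = 0.0659 × 0.07995 = 0.00527.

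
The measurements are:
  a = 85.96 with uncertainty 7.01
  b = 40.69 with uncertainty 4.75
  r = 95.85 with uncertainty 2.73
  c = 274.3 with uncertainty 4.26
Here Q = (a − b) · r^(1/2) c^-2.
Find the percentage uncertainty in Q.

19.0%

Let u = a − b = 45.27. δu = √(δa² + δb²) = √(49.1 + 22.6) = 8.47, so δu/u = 0.187.
Q is then a monomial in u, r, c:
δQ/Q = √((δu/u)² + (½·δr/r)² + (-2·δc/c)²) = √(0.0350 + 0.000203 + 0.000965) = 0.190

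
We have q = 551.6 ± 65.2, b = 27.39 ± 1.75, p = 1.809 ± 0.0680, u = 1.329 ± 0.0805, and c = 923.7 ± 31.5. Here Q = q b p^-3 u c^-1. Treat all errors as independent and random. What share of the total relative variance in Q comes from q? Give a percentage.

(δQ/Q)² = (1·δq/q)² + (1·δb/b)² + (-3·δp/p)² + (1·δu/u)² + (-1·δc/c)²
  q term: (1×0.118)² = 0.0140
  b term: (1×0.0639)² = 0.00408
  p term: (-3×0.0376)² = 0.0127
  u term: (1×0.0606)² = 0.00367
  c term: (-1×0.0341)² = 0.00116
Total = 0.0356. Share from q = 0.0140/0.0356 = 0.392.

39.2%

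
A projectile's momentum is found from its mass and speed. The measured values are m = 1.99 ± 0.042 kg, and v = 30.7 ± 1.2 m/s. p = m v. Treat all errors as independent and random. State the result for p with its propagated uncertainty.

p is a product of powers, so relative uncertainties combine in quadrature:
  (1·δm/m)² = (1×0.0211)² = 0.000445;  (1·δv/v)² = (1×0.0391)² = 0.00153
δp/p = √(0.00197) = 0.0444
p = 61.1 kg·m/s, so δp = 0.0444 × 61.1 = 2.71 kg·m/s.

61.1 ± 2.71 kg·m/s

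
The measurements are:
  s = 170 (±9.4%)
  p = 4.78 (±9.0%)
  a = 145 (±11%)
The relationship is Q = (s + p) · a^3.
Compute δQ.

1.82e+08

Let u = s + p = 175. δu = √(δs² + δp²) = √(255 + 0.185) = 16.0, so δu/u = 0.0915.
Q is then a monomial in u, a:
δQ/Q = √((δu/u)² + (3·δa/a)²) = √(0.00837 + 0.109) = 0.342
Q = 5.33e+08, so δQ = 0.342 × 5.33e+08 = 1.82e+08.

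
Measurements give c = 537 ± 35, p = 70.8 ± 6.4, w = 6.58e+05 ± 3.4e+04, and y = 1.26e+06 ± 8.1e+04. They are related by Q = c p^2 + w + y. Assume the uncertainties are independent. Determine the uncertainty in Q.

Let h = c·p^2 = 2.69e+06. δh/h = √((1·δc/c)² + (2·δp/p)²) = √(0.00425 + 0.0327) = 0.192, so δh = 5.17e+05.
Q = h + w + y: δQ = √(δh² + δw² + δy²) = √(2.68e+11 + 1.16e+09 + 6.56e+09) = 5.25e+05

5.25e+05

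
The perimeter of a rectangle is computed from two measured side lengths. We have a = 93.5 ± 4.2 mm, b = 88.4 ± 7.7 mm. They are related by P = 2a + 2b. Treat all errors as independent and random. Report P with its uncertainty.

364 ± 17.5 mm

P is a linear combination, so absolute uncertainties add in quadrature:
  (2·δa)² = 70.6;  (2·δb)² = 237
δP = √(308) = 17.5 mm
P = 364 mm.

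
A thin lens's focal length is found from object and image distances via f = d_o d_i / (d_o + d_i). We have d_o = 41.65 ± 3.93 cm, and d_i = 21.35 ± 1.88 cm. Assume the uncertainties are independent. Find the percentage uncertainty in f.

∂f/∂d_o = (d_i/(d_o+d_i))² = 0.115;  ∂f/∂d_i = (d_o/(d_o+d_i))² = 0.437
δf = √((∂f/∂d_o · δd_o)² + (∂f/∂d_i · δd_i)²) = √(0.204 + 0.675) = 0.937 cm
f = 14.11 cm, so δf/f = 0.937/14.11 = 0.0664.

6.64%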